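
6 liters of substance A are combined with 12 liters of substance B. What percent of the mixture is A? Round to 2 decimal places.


Volume of A = 6 L
Volume of B = 12 L
Total volume = 6 + 12 = 18 L
Percentage of A = (6/18) * 100
= 33.33%

33.33


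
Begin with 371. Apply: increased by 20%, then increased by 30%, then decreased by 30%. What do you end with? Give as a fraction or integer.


Start: 371
Step 1: increase by 20% => multiply by 120/100
  371 * 120/100 = 2226/5
Step 2: increase by 30% => multiply by 130/100
  2226/5 * 130/100 = 14469/25
Step 3: decrease by 30% => multiply by 70/100
  14469/25 * 70/100 = 101283/250
Final value = 101283/250

101283/250


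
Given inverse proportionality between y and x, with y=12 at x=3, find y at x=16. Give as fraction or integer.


Inverse proportion: y = k/x
Find k: k = 3 * 12 = 36
Compute y at x=16: y = 36/16
y = 9/4

9/4


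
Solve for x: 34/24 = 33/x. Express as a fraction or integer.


Setting up: 34/24 = 33/x
Cross multiply: 34 * x = 24 * 33
34x = 792
x = 792/34
x = 396/17

396/17


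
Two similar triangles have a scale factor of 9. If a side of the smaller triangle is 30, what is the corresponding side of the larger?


Similar triangles have proportional sides
Scale factor = 9
Smaller side = 30
Corresponding larger side = 30 * 9
= 270

270


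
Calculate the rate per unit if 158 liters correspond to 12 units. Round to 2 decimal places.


Total liters = 158
Number of units = 12
Unit rate = 158 / 12
= 13.17 liters per unit

13.17


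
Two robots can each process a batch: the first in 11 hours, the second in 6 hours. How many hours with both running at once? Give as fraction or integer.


Rate of A = 1/11 job per hour
Rate of B = 1/6 job per hour
Combined rate = 1/11 + 1/6
Find common denominator: (6 + 11)/(11*6) = 17/66
Combined rate = 17/66 job per hour
Time together = 1 / (17/66) = 66/17 hours

66/17


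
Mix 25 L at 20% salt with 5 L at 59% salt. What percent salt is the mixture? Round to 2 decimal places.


Solute in mixture 1 = 20% of 25 L = 25*20/100 = 5 L
Solute in mixture 2 = 59% of 5 L = 5*59/100 = 59/20 L
Total solute = 5 + 59/20 = 159/20 L
Total volume = 25 + 5 = 30 L
Final concentration = 159/20/30 * 100 = 26.50%

26.50


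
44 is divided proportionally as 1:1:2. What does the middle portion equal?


Ratio = 1:1:2
Total parts = 1 + 1 + 2 = 4
Value per part = 44 / 4 = 11
First share = 1 * 11 = 11
Middle share = 1 * 11 = 11
Third share = 2 * 11 = 22

11


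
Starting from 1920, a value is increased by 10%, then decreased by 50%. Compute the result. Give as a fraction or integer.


Start: 1920
Step 1: increase by 10% => multiply by 110/100
  1920 * 110/100 = 2112
Step 2: decrease by 50% => multiply by 50/100
  2112 * 50/100 = 1056
Final value = 1056

1056


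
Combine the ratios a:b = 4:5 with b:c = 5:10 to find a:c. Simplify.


Given a:b = 4:5 and b:c = 5:10
Make b consistent. Multiply first ratio by 5: a:b = 20:25
Multiply second ratio by 5: b:c = 25:50
Now b = 25 in both, so a:b:c = 20:25:50
Therefore a:c = 20:50
Simplify by GCD: a:c = 2:5

2:5


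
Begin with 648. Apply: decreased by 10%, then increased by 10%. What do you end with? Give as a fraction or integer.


Start: 648
Step 1: decrease by 10% => multiply by 90/100
  648 * 90/100 = 2916/5
Step 2: increase by 10% => multiply by 110/100
  2916/5 * 110/100 = 16038/25
Final value = 16038/25

16038/25


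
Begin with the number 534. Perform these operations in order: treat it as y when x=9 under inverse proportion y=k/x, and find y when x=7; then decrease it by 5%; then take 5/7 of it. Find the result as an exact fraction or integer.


Start with 534.
Step 1: Inverse prop: k = (534)*9; new y = k/7 = 534*9/7 = 4806/7
Step 2: Decrease by 5%: 4806/7 * 95/100 = 45657/70
Step 3: Take 5/7: 45657/70 * 5/7 = 45657/98
Final result = 45657/98

45657/98


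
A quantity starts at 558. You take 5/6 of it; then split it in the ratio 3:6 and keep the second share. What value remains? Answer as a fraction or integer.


Start with 558.
Step 1: Take 5/6: 558 * 5/6 = 465
Step 2: Split 3:6, second share = 465 * 6/9 = 310
Final result = 310

310


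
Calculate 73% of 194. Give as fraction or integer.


Compute 73% of 194
Convert percentage: 73% = 73/100
Multiply: 194 * 73/100
= 14162/100
= 7081/50

7081/50


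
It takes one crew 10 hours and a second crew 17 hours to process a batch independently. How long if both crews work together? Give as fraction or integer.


Rate of A = 1/10 job per hour
Rate of B = 1/17 job per hour
Combined rate = 1/10 + 1/17
Find common denominator: (17 + 10)/(10*17) = 27/170
Combined rate = 27/170 job per hour
Time together = 1 / (27/170) = 170/27 hours

170/27


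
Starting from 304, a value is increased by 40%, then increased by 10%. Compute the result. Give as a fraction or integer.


Start: 304
Step 1: increase by 40% => multiply by 140/100
  304 * 140/100 = 2128/5
Step 2: increase by 10% => multiply by 110/100
  2128/5 * 110/100 = 11704/25
Final value = 11704/25

11704/25


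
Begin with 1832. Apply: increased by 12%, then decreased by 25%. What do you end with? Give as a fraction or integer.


Start: 1832
Step 1: increase by 12% => multiply by 112/100
  1832 * 112/100 = 51296/25
Step 2: decrease by 25% => multiply by 75/100
  51296/25 * 75/100 = 38472/25
Final value = 38472/25

38472/25


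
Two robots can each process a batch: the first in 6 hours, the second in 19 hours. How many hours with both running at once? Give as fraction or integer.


Rate of A = 1/6 job per hour
Rate of B = 1/19 job per hour
Combined rate = 1/6 + 1/19
Find common denominator: (19 + 6)/(6*19) = 25/114
Combined rate = 25/114 job per hour
Time together = 1 / (25/114) = 114/25 hours

114/25


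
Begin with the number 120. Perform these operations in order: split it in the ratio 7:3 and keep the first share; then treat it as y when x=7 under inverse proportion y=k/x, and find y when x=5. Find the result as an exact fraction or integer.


Start with 120.
Step 1: Split 7:3, first share = 120 * 7/10 = 84
Step 2: Inverse prop: k = (84)*7; new y = k/5 = 84*7/5 = 588/5
Final result = 588/5

588/5


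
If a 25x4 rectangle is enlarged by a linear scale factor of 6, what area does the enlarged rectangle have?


Original dimensions: 25 x 4
Enlargement factor = 6
New width = 25 * 6 = 150
New height = 4 * 6 = 24
New area = 150 * 24 = 3600

3600


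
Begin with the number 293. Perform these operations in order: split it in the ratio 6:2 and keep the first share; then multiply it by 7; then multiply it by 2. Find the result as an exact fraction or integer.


Start with 293.
Step 1: Split 6:2, first share = 293 * 6/8 = 879/4
Step 2: Multiply by 7: 879/4 * 7 = 6153/4
Step 3: Multiply by 2: 6153/4 * 2 = 6153/2
Final result = 6153/2

6153/2


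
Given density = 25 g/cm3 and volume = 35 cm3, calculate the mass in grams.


Using mass = density * volume
Density = 25 g/cm3
Volume = 35 cm3
Mass = 25 * 35
= 875 g

875


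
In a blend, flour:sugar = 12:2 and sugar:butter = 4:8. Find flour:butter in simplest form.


Given a:b = 12:2 and b:c = 4:8
Make b consistent. Multiply first ratio by 4: a:b = 48:8
Multiply second ratio by 2: b:c = 8:16
Now b = 8 in both, so a:b:c = 48:8:16
Therefore a:c = 48:16
Simplify by GCD: a:c = 3:1

3:1


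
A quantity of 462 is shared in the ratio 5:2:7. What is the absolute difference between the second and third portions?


Total parts = 5 + 2 + 7 = 14
Value per part = 462 / 14 = 33
Shares: 5*33=165, 2*33=66, 7*33=231
Second share = 66, third share = 231
Difference = |66 - 231| = 165

165


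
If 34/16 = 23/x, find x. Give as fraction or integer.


Setting up: 34/16 = 23/x
Cross multiply: 34 * x = 16 * 23
34x = 368
x = 368/34
x = 184/17

184/17


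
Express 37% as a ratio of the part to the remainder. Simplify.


Part = 37%, Remainder = 63%
Ratio = 37:63
GCD(37, 63) = 1
Simplify: 37:63 = 37:63

37:63


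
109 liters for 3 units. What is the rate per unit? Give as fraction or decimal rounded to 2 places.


Total liters = 109
Number of units = 3
Unit rate = 109 / 3
= 36.33 liters per unit

36.33


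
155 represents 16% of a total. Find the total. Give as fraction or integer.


Given: 155 is 16% of the whole
Set up: 155 = 16/100 * whole
whole = 155 * 100 / 16
whole = 15500 / 16
whole = 3875/4

3875/4


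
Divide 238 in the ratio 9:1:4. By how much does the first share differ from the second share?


Total parts = 9 + 1 + 4 = 14
Value per part = 238 / 14 = 17
Shares: 9*17=153, 1*17=17, 4*17=68
First share = 153, second share = 17
Difference = |153 - 17| = 136

136


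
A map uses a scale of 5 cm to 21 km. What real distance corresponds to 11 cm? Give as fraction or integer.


Map scale: 5 cm = 21 km
Measured distance on map = 11 cm
Set up proportion: 11 * 21 / 5
= 231 / 5
= 231/5 km

231/5


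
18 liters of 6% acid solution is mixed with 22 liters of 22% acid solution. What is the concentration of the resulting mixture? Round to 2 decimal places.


Solute in mixture 1 = 6% of 18 L = 18*6/100 = 27/25 L
Solute in mixture 2 = 22% of 22 L = 22*22/100 = 121/25 L
Total solute = 27/25 + 121/25 = 148/25 L
Total volume = 18 + 22 = 40 L
Final concentration = 148/25/40 * 100 = 14.80%

14.80


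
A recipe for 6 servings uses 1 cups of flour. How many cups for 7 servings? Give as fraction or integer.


Original: 1 cups for 6 servings
Target servings = 7
Scaling factor = 7/6
New amount = 1 * 7/6
= 7/6
= 7/6 cups

7/6


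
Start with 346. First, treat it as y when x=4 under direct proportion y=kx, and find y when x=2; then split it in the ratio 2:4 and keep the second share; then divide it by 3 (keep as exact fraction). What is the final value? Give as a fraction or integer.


Start with 346.
Step 1: Direct prop: k = (346)/4; new y = k*2 = 346*2/4 = 173
Step 2: Split 2:4, second share = 173 * 4/6 = 346/3
Step 3: Divide by 3: 346/3 / 3 = 346/9
Final result = 346/9

346/9


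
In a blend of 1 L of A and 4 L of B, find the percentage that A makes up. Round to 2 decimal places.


Volume of A = 1 L
Volume of B = 4 L
Total volume = 1 + 4 = 5 L
Percentage of A = (1/5) * 100
= 20.00%

20.00


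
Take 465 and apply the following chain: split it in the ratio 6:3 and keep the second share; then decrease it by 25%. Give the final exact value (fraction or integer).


Start with 465.
Step 1: Split 6:3, second share = 465 * 3/9 = 155
Step 2: Decrease by 25%: 155 * 75/100 = 465/4
Final result = 465/4

465/4


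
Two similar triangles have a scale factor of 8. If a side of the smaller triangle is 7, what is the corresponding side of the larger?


Similar triangles have proportional sides
Scale factor = 8
Smaller side = 7
Corresponding larger side = 7 * 8
= 56

56


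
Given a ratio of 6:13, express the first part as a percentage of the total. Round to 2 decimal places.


Total parts = 6 + 13 = 19
First part fraction = 6/19
Percentage = (6/19) * 100
= 0.315789 * 100
= 31.58%

31.58


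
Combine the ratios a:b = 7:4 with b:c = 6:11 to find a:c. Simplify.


Given a:b = 7:4 and b:c = 6:11
Make b consistent. Multiply first ratio by 6: a:b = 42:24
Multiply second ratio by 4: b:c = 24:44
Now b = 24 in both, so a:b:c = 42:24:44
Therefore a:c = 42:44
Simplify by GCD: a:c = 21:22

21:22


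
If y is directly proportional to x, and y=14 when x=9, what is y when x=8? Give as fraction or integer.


Direct proportion: y = kx
Find k: k = 14/9 = 14/9
Compute y at x=8: y = 14/9 * 8
y = 112/9

112/9


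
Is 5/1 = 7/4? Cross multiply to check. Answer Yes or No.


Cross multiply to check 5/1 = 7/4
Left cross product: 5 * 4 = 20
Right cross product: 1 * 7 = 7
20 != 7
Not equal, so proportions differ => No

No


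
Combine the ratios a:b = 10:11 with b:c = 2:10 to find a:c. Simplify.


Given a:b = 10:11 and b:c = 2:10
Make b consistent. Multiply first ratio by 2: a:b = 20:22
Multiply second ratio by 11: b:c = 22:110
Now b = 22 in both, so a:b:c = 20:22:110
Therefore a:c = 20:110
Simplify by GCD: a:c = 2:11

2:11


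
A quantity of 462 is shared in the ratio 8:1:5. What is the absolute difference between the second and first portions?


Total parts = 8 + 1 + 5 = 14
Value per part = 462 / 14 = 33
Shares: 8*33=264, 1*33=33, 5*33=165
Second share = 33, first share = 264
Difference = |33 - 264| = 231

231


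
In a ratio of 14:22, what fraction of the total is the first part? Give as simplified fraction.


Total parts = 14 + 22 = 36
First part fraction = 14/36
Simplify: 14/36 = 7/18

7/18


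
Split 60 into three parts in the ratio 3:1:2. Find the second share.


Ratio = 3:1:2
Total parts = 3 + 1 + 2 = 6
Value per part = 60 / 6 = 10
First share = 3 * 10 = 30
Middle share = 1 * 10 = 10
Third share = 2 * 10 = 20

10


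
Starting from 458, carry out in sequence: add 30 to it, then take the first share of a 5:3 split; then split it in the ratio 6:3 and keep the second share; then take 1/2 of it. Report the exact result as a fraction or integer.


Start with 458.
Step 1: Add 30: 458+30=488; split 5:3 first = 488*5/8 = 305
Step 2: Split 6:3, second share = 305 * 3/9 = 305/3
Step 3: Take 1/2: 305/3 * 1/2 = 305/6
Final result = 305/6

305/6


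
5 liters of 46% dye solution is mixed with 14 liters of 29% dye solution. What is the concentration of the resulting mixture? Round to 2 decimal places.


Solute in mixture 1 = 46% of 5 L = 5*46/100 = 23/10 L
Solute in mixture 2 = 29% of 14 L = 14*29/100 = 203/50 L
Total solute = 23/10 + 203/50 = 159/25 L
Total volume = 5 + 14 = 19 L
Final concentration = 159/25/19 * 100 = 33.47%

33.47


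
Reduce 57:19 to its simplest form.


Find GCD(57, 19)
GCD = 19
Divide both by 19: 57/19 = 3, 19/19 = 1
Simplified ratio = 3:1

3:1


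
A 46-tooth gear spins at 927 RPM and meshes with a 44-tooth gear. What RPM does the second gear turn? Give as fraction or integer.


Gear ratio: teeth_A * RPM_A = teeth_B * RPM_B
46 * 927 = 44 * RPM_B
42642 = 44 * RPM_B
RPM_B = 42642 / 44
RPM_B = 21321/22

21321/22


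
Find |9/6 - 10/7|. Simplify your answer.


Simplify: 9/6 = 3/2 and 10/7 = 10/7
Find common denominator: LCD = 14
Convert: 21/14 and 20/14
Difference = |21 - 20|/14 = 1/14
Simplified = 1/14

1/14


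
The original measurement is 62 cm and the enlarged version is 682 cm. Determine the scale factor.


Original length = 62 cm
Scaled length = 682 cm
Scale factor = 682 / 62
= 11

11


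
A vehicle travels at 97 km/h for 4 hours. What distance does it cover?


Using distance = speed * time
Speed = 97 km/h
Time = 4 hours
Distance = 97 * 4
= 388 km

388


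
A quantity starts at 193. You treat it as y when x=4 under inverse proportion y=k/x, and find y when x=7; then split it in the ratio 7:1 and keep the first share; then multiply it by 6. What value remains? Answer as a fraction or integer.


Start with 193.
Step 1: Inverse prop: k = (193)*4; new y = k/7 = 193*4/7 = 772/7
Step 2: Split 7:1, first share = 772/7 * 7/8 = 193/2
Step 3: Multiply by 6: 193/2 * 6 = 579
Final result = 579

579


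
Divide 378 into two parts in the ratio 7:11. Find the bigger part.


Total parts = 7 + 11 = 18
Value per part = 378 / 18 = 21
First share = 7 * 21 = 147
Second share = 11 * 21 = 231
Larger share = 231

231


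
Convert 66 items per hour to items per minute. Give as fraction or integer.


Converting from per hour to per minute
Rate = 66 items per hour
Divide by 60: 66/60
= 11/10 items per minute

11/10


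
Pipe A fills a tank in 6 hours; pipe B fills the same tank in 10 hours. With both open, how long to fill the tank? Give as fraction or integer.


Rate of A = 1/6 job per hour
Rate of B = 1/10 job per hour
Combined rate = 1/6 + 1/10
Find common denominator: (10 + 6)/(6*10) = 16/60
Combined rate = 4/15 job per hour
Time together = 1 / (4/15) = 15/4 hours

15/4


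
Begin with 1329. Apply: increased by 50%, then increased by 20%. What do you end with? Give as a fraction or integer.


Start: 1329
Step 1: increase by 50% => multiply by 150/100
  1329 * 150/100 = 3987/2
Step 2: increase by 20% => multiply by 120/100
  3987/2 * 120/100 = 11961/5
Final value = 11961/5

11961/5


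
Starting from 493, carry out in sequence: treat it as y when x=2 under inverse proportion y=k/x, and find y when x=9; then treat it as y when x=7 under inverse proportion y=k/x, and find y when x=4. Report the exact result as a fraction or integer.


Start with 493.
Step 1: Inverse prop: k = (493)*2; new y = k/9 = 493*2/9 = 986/9
Step 2: Inverse prop: k = (986/9)*7; new y = k/4 = 986/9*7/4 = 3451/18
Final result = 3451/18

3451/18


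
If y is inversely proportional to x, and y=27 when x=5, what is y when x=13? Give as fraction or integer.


Inverse proportion: y = k/x
Find k: k = 5 * 27 = 135
Compute y at x=13: y = 135/13
y = 135/13

135/13


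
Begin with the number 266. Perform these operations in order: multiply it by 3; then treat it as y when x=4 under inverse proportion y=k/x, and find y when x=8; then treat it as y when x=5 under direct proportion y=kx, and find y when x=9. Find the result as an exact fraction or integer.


Start with 266.
Step 1: Multiply by 3: 266 * 3 = 798
Step 2: Inverse prop: k = (798)*4; new y = k/8 = 798*4/8 = 399
Step 3: Direct prop: k = (399)/5; new y = k*9 = 399*9/5 = 3591/5
Final result = 3591/5

3591/5


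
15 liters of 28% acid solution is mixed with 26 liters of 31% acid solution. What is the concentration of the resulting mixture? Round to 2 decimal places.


Solute in mixture 1 = 28% of 15 L = 15*28/100 = 21/5 L
Solute in mixture 2 = 31% of 26 L = 26*31/100 = 403/50 L
Total solute = 21/5 + 403/50 = 613/50 L
Total volume = 15 + 26 = 41 L
Final concentration = 613/50/41 * 100 = 29.90%

29.90


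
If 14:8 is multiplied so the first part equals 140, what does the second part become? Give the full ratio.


Original ratio: 14:8
First term target: 140
Scale factor = 140 / 14 = 10
Multiply second term: 8 * 10 = 80
Equivalent ratio = 140:80

140:80


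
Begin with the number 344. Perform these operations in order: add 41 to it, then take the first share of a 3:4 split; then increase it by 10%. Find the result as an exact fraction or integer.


Start with 344.
Step 1: Add 41: 344+41=385; split 3:4 first = 385*3/7 = 165
Step 2: Increase by 10%: 165 * 110/100 = 363/2
Final result = 363/2

363/2


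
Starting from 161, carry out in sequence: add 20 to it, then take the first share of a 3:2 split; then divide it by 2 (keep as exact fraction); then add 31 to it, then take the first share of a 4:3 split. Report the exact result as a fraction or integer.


Start with 161.
Step 1: Add 20: 161+20=181; split 3:2 first = 181*3/5 = 543/5
Step 2: Divide by 2: 543/5 / 2 = 543/10
Step 3: Add 31: 543/10+31=853/10; split 4:3 first = 853/10*4/7 = 1706/35
Final result = 1706/35

1706/35


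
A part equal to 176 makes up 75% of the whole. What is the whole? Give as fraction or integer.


Given: 176 is 75% of the whole
Set up: 176 = 75/100 * whole
whole = 176 * 100 / 75
whole = 17600 / 75
whole = 704/3

704/3


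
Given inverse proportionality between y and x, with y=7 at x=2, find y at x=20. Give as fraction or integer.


Inverse proportion: y = k/x
Find k: k = 2 * 7 = 14
Compute y at x=20: y = 14/20
y = 7/10

7/10


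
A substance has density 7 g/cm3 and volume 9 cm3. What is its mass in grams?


Using mass = density * volume
Density = 7 g/cm3
Volume = 9 cm3
Mass = 7 * 9
= 63 g

63


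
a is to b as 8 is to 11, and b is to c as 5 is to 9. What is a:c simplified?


Given a:b = 8:11 and b:c = 5:9
Make b consistent. Multiply first ratio by 5: a:b = 40:55
Multiply second ratio by 11: b:c = 55:99
Now b = 55 in both, so a:b:c = 40:55:99
Therefore a:c = 40:99
Simplify by GCD: a:c = 40:99

40:99


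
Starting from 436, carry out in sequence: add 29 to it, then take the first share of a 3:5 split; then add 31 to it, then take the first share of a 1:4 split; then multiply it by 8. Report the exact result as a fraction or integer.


Start with 436.
Step 1: Add 29: 436+29=465; split 3:5 first = 465*3/8 = 1395/8
Step 2: Add 31: 1395/8+31=1643/8; split 1:4 first = 1643/8*1/5 = 1643/40
Step 3: Multiply by 8: 1643/40 * 8 = 1643/5
Final result = 1643/5

1643/5


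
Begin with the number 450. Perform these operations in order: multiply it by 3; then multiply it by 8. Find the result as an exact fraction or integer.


Start with 450.
Step 1: Multiply by 3: 450 * 3 = 1350
Step 2: Multiply by 8: 1350 * 8 = 10800
Final result = 10800

10800


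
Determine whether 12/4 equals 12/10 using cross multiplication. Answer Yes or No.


Cross multiply to check 12/4 = 12/10
Left cross product: 12 * 10 = 120
Right cross product: 4 * 12 = 48
120 != 48
Not equal, so proportions differ => No

No


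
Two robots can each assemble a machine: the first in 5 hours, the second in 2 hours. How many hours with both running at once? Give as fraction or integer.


Rate of A = 1/5 job per hour
Rate of B = 1/2 job per hour
Combined rate = 1/5 + 1/2
Find common denominator: (2 + 5)/(5*2) = 7/10
Combined rate = 7/10 job per hour
Time together = 1 / (7/10) = 10/7 hours

10/7


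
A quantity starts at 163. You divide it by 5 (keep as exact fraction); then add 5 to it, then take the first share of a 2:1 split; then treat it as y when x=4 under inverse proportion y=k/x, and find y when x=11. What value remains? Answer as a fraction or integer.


Start with 163.
Step 1: Divide by 5: 163 / 5 = 163/5
Step 2: Add 5: 163/5+5=188/5; split 2:1 first = 188/5*2/3 = 376/15
Step 3: Inverse prop: k = (376/15)*4; new y = k/11 = 376/15*4/11 = 1504/165
Final result = 1504/165

1504/165


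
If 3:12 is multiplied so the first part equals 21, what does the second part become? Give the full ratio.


Original ratio: 3:12
First term target: 21
Scale factor = 21 / 3 = 7
Multiply second term: 12 * 7 = 84
Equivalent ratio = 21:84

21:84


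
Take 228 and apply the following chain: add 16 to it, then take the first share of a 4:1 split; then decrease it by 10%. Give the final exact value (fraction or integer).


Start with 228.
Step 1: Add 16: 228+16=244; split 4:1 first = 244*4/5 = 976/5
Step 2: Decrease by 10%: 976/5 * 90/100 = 4392/25
Final result = 4392/25

4392/25


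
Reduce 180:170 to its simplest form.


Find GCD(180, 170)
GCD = 10
Divide both by 10: 180/10 = 18, 170/10 = 17
Simplified ratio = 18:17

18:17


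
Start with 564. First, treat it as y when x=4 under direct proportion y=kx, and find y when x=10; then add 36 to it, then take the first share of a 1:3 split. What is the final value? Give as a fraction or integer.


Start with 564.
Step 1: Direct prop: k = (564)/4; new y = k*10 = 564*10/4 = 1410
Step 2: Add 36: 1410+36=1446; split 1:3 first = 1446*1/4 = 723/2
Final result = 723/2

723/2


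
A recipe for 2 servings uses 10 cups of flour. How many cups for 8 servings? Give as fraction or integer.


Original: 10 cups for 2 servings
Target servings = 8
Scaling factor = 8/2
New amount = 10 * 8/2
= 80/2
= 40 cups

40


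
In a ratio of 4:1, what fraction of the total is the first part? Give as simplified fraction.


Total parts = 4 + 1 = 5
First part fraction = 4/5
Simplify: 4/5 = 4/5

4/5


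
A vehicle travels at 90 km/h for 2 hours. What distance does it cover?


Using distance = speed * time
Speed = 90 km/h
Time = 2 hours
Distance = 90 * 2
= 180 km

180


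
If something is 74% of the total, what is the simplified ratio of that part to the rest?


Part = 74%, Remainder = 26%
Ratio = 74:26
GCD(74, 26) = 2
Simplify: 37:13 = 37:13

37:13


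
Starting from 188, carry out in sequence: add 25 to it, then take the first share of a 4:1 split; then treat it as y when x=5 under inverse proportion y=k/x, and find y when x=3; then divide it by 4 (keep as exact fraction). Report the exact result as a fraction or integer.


Start with 188.
Step 1: Add 25: 188+25=213; split 4:1 first = 213*4/5 = 852/5
Step 2: Inverse prop: k = (852/5)*5; new y = k/3 = 852/5*5/3 = 284
Step 3: Divide by 4: 284 / 4 = 71
Final result = 71

71


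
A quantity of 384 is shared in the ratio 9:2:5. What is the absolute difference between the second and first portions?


Total parts = 9 + 2 + 5 = 16
Value per part = 384 / 16 = 24
Shares: 9*24=216, 2*24=48, 5*24=120
Second share = 48, first share = 216
Difference = |48 - 216| = 168

168


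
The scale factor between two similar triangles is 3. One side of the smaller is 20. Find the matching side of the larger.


Similar triangles have proportional sides
Scale factor = 3
Smaller side = 20
Corresponding larger side = 20 * 3
= 60

60


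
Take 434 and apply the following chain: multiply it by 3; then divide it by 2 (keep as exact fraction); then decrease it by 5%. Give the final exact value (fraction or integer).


Start with 434.
Step 1: Multiply by 3: 434 * 3 = 1302
Step 2: Divide by 2: 1302 / 2 = 651
Step 3: Decrease by 5%: 651 * 95/100 = 12369/20
Final result = 12369/20

12369/20


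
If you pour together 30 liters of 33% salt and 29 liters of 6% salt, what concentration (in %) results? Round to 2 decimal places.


Solute in mixture 1 = 33% of 30 L = 30*33/100 = 99/10 L
Solute in mixture 2 = 6% of 29 L = 29*6/100 = 87/50 L
Total solute = 99/10 + 87/50 = 291/25 L
Total volume = 30 + 29 = 59 L
Final concentration = 291/25/59 * 100 = 19.73%

19.73


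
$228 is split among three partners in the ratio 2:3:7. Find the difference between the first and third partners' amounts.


Total parts = 2 + 3 + 7 = 12
Value per part = 228 / 12 = 19
Shares: 2*19=38, 3*19=57, 7*19=133
First share = 38, third share = 133
Difference = |38 - 133| = 95

95


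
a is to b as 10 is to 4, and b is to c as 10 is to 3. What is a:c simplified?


Given a:b = 10:4 and b:c = 10:3
Make b consistent. Multiply first ratio by 10: a:b = 100:40
Multiply second ratio by 4: b:c = 40:12
Now b = 40 in both, so a:b:c = 100:40:12
Therefore a:c = 100:12
Simplify by GCD: a:c = 25:3

25:3


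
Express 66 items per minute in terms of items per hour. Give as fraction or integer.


Converting from per minute to per hour
Rate = 66 items per minute
Multiply by 60: 66 * 60
= 3960 items per hour

3960


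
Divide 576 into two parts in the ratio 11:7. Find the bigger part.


Total parts = 11 + 7 = 18
Value per part = 576 / 18 = 32
First share = 11 * 32 = 352
Second share = 7 * 32 = 224
Larger share = 352

352


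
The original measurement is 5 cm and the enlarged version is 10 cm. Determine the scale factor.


Original length = 5 cm
Scaled length = 10 cm
Scale factor = 10 / 5
= 2

2


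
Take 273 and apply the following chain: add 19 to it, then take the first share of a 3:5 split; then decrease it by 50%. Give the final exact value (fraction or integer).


Start with 273.
Step 1: Add 19: 273+19=292; split 3:5 first = 292*3/8 = 219/2
Step 2: Decrease by 50%: 219/2 * 50/100 = 219/4
Final result = 219/4

219/4


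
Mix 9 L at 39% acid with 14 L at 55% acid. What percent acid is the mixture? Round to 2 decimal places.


Solute in mixture 1 = 39% of 9 L = 9*39/100 = 351/100 L
Solute in mixture 2 = 55% of 14 L = 14*55/100 = 77/10 L
Total solute = 351/100 + 77/10 = 1121/100 L
Total volume = 9 + 14 = 23 L
Final concentration = 1121/100/23 * 100 = 48.74%

48.74


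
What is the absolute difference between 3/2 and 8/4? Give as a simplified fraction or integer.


Simplify: 3/2 = 3/2 and 8/4 = 2
Find common denominator: LCD = 2
Convert: 3/2 and 4/2
Difference = |3 - 4|/2 = 1/2
Simplified = 1/2

1/2


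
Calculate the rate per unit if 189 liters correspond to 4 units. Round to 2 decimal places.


Total liters = 189
Number of units = 4
Unit rate = 189 / 4
= 47.25 liters per unit

47.25


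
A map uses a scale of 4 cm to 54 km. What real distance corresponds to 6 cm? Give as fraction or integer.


Map scale: 4 cm = 54 km
Measured distance on map = 6 cm
Set up proportion: 6 * 54 / 4
= 324 / 4
= 81 km

81


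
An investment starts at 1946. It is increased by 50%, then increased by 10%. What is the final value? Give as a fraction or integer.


Start: 1946
Step 1: increase by 50% => multiply by 150/100
  1946 * 150/100 = 2919
Step 2: increase by 10% => multiply by 110/100
  2919 * 110/100 = 32109/10
Final value = 32109/10

32109/10


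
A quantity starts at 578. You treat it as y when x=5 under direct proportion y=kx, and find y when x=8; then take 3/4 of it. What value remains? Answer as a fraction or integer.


Start with 578.
Step 1: Direct prop: k = (578)/5; new y = k*8 = 578*8/5 = 4624/5
Step 2: Take 3/4: 4624/5 * 3/4 = 3468/5
Final result = 3468/5

3468/5


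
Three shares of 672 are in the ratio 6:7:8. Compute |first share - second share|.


Total parts = 6 + 7 + 8 = 21
Value per part = 672 / 21 = 32
Shares: 6*32=192, 7*32=224, 8*32=256
First share = 192, second share = 224
Difference = |192 - 224| = 32

32


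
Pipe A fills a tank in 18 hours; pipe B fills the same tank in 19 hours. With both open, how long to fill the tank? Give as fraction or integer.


Rate of A = 1/18 job per hour
Rate of B = 1/19 job per hour
Combined rate = 1/18 + 1/19
Find common denominator: (19 + 18)/(18*19) = 37/342
Combined rate = 37/342 job per hour
Time together = 1 / (37/342) = 342/37 hours

342/37


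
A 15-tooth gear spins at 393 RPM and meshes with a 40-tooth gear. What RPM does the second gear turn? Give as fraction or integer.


Gear ratio: teeth_A * RPM_A = teeth_B * RPM_B
15 * 393 = 40 * RPM_B
5895 = 40 * RPM_B
RPM_B = 5895 / 40
RPM_B = 1179/8

1179/8


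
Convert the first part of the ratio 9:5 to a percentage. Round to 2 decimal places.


Total parts = 9 + 5 = 14
First part fraction = 9/14
Percentage = (9/14) * 100
= 0.642857 * 100
= 64.29%

64.29


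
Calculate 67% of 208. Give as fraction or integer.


Compute 67% of 208
Convert percentage: 67% = 67/100
Multiply: 208 * 67/100
= 13936/100
= 3484/25

3484/25


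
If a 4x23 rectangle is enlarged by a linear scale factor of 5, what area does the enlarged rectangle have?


Original dimensions: 4 x 23
Enlargement factor = 5
New width = 4 * 5 = 20
New height = 23 * 5 = 115
New area = 20 * 115 = 2300

2300


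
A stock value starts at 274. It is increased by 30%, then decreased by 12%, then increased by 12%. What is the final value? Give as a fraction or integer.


Start: 274
Step 1: increase by 30% => multiply by 130/100
  274 * 130/100 = 1781/5
Step 2: decrease by 12% => multiply by 88/100
  1781/5 * 88/100 = 39182/125
Step 3: increase by 12% => multiply by 112/100
  39182/125 * 112/100 = 1097096/3125
Final value = 1097096/3125

1097096/3125


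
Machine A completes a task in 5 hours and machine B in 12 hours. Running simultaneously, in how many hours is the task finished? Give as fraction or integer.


Rate of A = 1/5 job per hour
Rate of B = 1/12 job per hour
Combined rate = 1/5 + 1/12
Find common denominator: (12 + 5)/(5*12) = 17/60
Combined rate = 17/60 job per hour
Time together = 1 / (17/60) = 60/17 hours

60/17


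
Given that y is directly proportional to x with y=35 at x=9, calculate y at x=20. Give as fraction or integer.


Direct proportion: y = kx
Find k: k = 35/9 = 35/9
Compute y at x=20: y = 35/9 * 20
y = 700/9

700/9


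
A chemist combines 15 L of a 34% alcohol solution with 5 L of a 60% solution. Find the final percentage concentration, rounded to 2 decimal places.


Solute in mixture 1 = 34% of 15 L = 15*34/100 = 51/10 L
Solute in mixture 2 = 60% of 5 L = 5*60/100 = 3 L
Total solute = 51/10 + 3 = 81/10 L
Total volume = 15 + 5 = 20 L
Final concentration = 81/10/20 * 100 = 40.50%

40.50


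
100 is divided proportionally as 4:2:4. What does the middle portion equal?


Ratio = 4:2:4
Total parts = 4 + 2 + 4 = 10
Value per part = 100 / 10 = 10
First share = 4 * 10 = 40
Middle share = 2 * 10 = 20
Third share = 4 * 10 = 40

20


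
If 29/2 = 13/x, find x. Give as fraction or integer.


Setting up: 29/2 = 13/x
Cross multiply: 29 * x = 2 * 13
29x = 26
x = 26/29
x = 26/29

26/29


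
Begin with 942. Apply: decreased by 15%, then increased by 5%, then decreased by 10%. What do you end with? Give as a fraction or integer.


Start: 942
Step 1: decrease by 15% => multiply by 85/100
  942 * 85/100 = 8007/10
Step 2: increase by 5% => multiply by 105/100
  8007/10 * 105/100 = 168147/200
Step 3: decrease by 10% => multiply by 90/100
  168147/200 * 90/100 = 1513323/2000
Final value = 1513323/2000

1513323/2000


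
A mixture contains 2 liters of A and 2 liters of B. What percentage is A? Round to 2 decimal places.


Volume of A = 2 L
Volume of B = 2 L
Total volume = 2 + 2 = 4 L
Percentage of A = (2/4) * 100
= 50.00%

50.00


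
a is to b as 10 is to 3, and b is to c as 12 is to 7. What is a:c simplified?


Given a:b = 10:3 and b:c = 12:7
Make b consistent. Multiply first ratio by 12: a:b = 120:36
Multiply second ratio by 3: b:c = 36:21
Now b = 36 in both, so a:b:c = 120:36:21
Therefore a:c = 120:21
Simplify by GCD: a:c = 40:7

40:7


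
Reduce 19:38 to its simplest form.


Find GCD(19, 38)
GCD = 19
Divide both by 19: 19/19 = 1, 38/19 = 2
Simplified ratio = 1:2

1:2


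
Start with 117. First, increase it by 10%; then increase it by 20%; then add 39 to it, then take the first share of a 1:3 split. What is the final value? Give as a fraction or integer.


Start with 117.
Step 1: Increase by 10%: 117 * 110/100 = 1287/10
Step 2: Increase by 20%: 1287/10 * 120/100 = 3861/25
Step 3: Add 39: 3861/25+39=4836/25; split 1:3 first = 4836/25*1/4 = 1209/25
Final result = 1209/25

1209/25


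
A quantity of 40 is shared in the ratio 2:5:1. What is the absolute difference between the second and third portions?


Total parts = 2 + 5 + 1 = 8
Value per part = 40 / 8 = 5
Shares: 2*5=10, 5*5=25, 1*5=5
Second share = 25, third share = 5
Difference = |25 - 5| = 20

20


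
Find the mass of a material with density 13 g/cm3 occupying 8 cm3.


Using mass = density * volume
Density = 13 g/cm3
Volume = 8 cm3
Mass = 13 * 8
= 104 g

104


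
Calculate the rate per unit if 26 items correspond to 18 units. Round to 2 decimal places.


Total items = 26
Number of units = 18
Unit rate = 26 / 18
= 1.44 items per unit

1.44


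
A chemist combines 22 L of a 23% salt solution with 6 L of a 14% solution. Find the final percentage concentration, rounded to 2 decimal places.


Solute in mixture 1 = 23% of 22 L = 22*23/100 = 253/50 L
Solute in mixture 2 = 14% of 6 L = 6*14/100 = 21/25 L
Total solute = 253/50 + 21/25 = 59/10 L
Total volume = 22 + 6 = 28 L
Final concentration = 59/10/28 * 100 = 21.07%

21.07


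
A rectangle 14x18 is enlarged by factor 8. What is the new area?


Original dimensions: 14 x 18
Enlargement factor = 8
New width = 14 * 8 = 112
New height = 18 * 8 = 144
New area = 112 * 144 = 16128

16128


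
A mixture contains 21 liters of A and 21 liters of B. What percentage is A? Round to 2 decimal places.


Volume of A = 21 L
Volume of B = 21 L
Total volume = 21 + 21 = 42 L
Percentage of A = (21/42) * 100
= 50.00%

50.00


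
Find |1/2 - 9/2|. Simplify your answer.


Simplify: 1/2 = 1/2 and 9/2 = 9/2
Find common denominator: LCD = 2
Convert: 1/2 and 9/2
Difference = |1 - 9|/2 = 8/2
Simplified = 4

4


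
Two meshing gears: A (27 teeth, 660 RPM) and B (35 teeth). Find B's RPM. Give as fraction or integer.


Gear ratio: teeth_A * RPM_A = teeth_B * RPM_B
27 * 660 = 35 * RPM_B
17820 = 35 * RPM_B
RPM_B = 17820 / 35
RPM_B = 3564/7

3564/7


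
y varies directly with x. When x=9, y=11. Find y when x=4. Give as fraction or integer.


Direct proportion: y = kx
Find k: k = 11/9 = 11/9
Compute y at x=4: y = 11/9 * 4
y = 44/9

44/9


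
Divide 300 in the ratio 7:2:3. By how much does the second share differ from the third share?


Total parts = 7 + 2 + 3 = 12
Value per part = 300 / 12 = 25
Shares: 7*25=175, 2*25=50, 3*25=75
Second share = 50, third share = 75
Difference = |50 - 75| = 25

25


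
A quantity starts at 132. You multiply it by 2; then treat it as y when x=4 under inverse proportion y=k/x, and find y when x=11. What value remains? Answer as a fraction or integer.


Start with 132.
Step 1: Multiply by 2: 132 * 2 = 264
Step 2: Inverse prop: k = (264)*4; new y = k/11 = 264*4/11 = 96
Final result = 96

96


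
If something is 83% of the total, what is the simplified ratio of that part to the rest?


Part = 83%, Remainder = 17%
Ratio = 83:17
GCD(83, 17) = 1
Simplify: 83:17 = 83:17

83:17


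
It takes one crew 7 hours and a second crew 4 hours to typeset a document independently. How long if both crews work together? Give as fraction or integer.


Rate of A = 1/7 job per hour
Rate of B = 1/4 job per hour
Combined rate = 1/7 + 1/4
Find common denominator: (4 + 7)/(7*4) = 11/28
Combined rate = 11/28 job per hour
Time together = 1 / (11/28) = 28/11 hours

28/11


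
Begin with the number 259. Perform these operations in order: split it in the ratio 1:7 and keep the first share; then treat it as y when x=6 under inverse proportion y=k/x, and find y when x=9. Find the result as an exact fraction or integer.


Start with 259.
Step 1: Split 1:7, first share = 259 * 1/8 = 259/8
Step 2: Inverse prop: k = (259/8)*6; new y = k/9 = 259/8*6/9 = 259/12
Final result = 259/12

259/12


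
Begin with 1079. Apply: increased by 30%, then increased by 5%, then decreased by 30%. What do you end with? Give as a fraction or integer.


Start: 1079
Step 1: increase by 30% => multiply by 130/100
  1079 * 130/100 = 14027/10
Step 2: increase by 5% => multiply by 105/100
  14027/10 * 105/100 = 294567/200
Step 3: decrease by 30% => multiply by 70/100
  294567/200 * 70/100 = 2061969/2000
Final value = 2061969/2000

2061969/2000


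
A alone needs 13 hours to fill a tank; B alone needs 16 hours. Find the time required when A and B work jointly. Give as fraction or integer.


Rate of A = 1/13 job per hour
Rate of B = 1/16 job per hour
Combined rate = 1/13 + 1/16
Find common denominator: (16 + 13)/(13*16) = 29/208
Combined rate = 29/208 job per hour
Time together = 1 / (29/208) = 208/29 hours

208/29


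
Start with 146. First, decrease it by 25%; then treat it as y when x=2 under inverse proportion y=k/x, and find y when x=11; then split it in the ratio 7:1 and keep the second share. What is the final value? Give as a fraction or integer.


Start with 146.
Step 1: Decrease by 25%: 146 * 75/100 = 219/2
Step 2: Inverse prop: k = (219/2)*2; new y = k/11 = 219/2*2/11 = 219/11
Step 3: Split 7:1, second share = 219/11 * 1/8 = 219/88
Final result = 219/88

219/88


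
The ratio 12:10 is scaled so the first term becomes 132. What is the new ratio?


Original ratio: 12:10
First term target: 132
Scale factor = 132 / 12 = 11
Multiply second term: 10 * 11 = 110
Equivalent ratio = 132:110

132:110


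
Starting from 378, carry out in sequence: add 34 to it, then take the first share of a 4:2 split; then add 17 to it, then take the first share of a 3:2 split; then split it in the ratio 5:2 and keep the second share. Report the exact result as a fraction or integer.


Start with 378.
Step 1: Add 34: 378+34=412; split 4:2 first = 412*4/6 = 824/3
Step 2: Add 17: 824/3+17=875/3; split 3:2 first = 875/3*3/5 = 175
Step 3: Split 5:2, second share = 175 * 2/7 = 50
Final result = 50

50


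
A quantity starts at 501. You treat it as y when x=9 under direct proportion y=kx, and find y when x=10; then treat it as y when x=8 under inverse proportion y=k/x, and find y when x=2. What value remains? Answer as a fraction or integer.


Start with 501.
Step 1: Direct prop: k = (501)/9; new y = k*10 = 501*10/9 = 1670/3
Step 2: Inverse prop: k = (1670/3)*8; new y = k/2 = 1670/3*8/2 = 6680/3
Final result = 6680/3

6680/3


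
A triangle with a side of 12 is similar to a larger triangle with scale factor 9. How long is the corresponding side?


Similar triangles have proportional sides
Scale factor = 9
Smaller side = 12
Corresponding larger side = 12 * 9
= 108

108
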